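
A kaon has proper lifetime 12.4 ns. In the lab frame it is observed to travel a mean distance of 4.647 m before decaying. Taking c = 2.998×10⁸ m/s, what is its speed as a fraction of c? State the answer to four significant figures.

Let x = d/(cτ) = 4.647 m / (2.998×10⁸ m/s × 1.240×10^-8 s) = 1.25. Since d = βγcτ, x = βγ = β/√(1−β²).
Solving: β² = x²/(1+x²) = 1.5625/2.5625 = 0.609756, so β = 0.7809.

0.7809c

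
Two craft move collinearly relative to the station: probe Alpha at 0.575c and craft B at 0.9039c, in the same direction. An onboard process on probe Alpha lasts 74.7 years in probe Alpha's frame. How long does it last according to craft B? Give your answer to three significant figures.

103 years

Transform probe Alpha's velocity into craft B's frame: (0.575 − 0.9039)/(1 − 0.575·0.9039) = −0.3289/0.4802575, so the relative speed is 0.68484c.
γ for this relative speed: γ = 1/√(1 − 0.469006) = 1.3723.
Probe Alpha's interval is proper; time dilation gives Δt_B = γΔτ = 1.3723 × 74.7 years = 103 years.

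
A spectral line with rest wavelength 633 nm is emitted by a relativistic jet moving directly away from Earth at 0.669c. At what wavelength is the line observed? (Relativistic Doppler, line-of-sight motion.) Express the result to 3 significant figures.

1420 nm

Relativistic Doppler for wavelength: λ_obs = λ_src · √((1+β)/(1−β)).
With β = 0.669: factor = √(1.669/0.331) = 2.2455.
λ_obs = 633 × 2.2455 = 1420 nm.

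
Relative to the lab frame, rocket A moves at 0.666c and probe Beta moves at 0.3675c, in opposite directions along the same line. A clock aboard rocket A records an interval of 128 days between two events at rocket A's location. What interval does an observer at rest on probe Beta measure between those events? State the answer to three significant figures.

230 days

Speed of rocket A in probe Beta's frame: u = (v_A + v_B)/(1 + v_A v_B/c²) = (0.666 + 0.3675)/(1 + 0.666×0.3675) = 1.0335/1.244755 = 0.83028; |u| = 0.83028c.
γ for this relative speed: γ = 1/√(1 − 0.689365) = 1.7942.
The clock on rocket A records proper time, so probe Beta measures Δt = γΔτ = 1.7942 × 128 = 230 days.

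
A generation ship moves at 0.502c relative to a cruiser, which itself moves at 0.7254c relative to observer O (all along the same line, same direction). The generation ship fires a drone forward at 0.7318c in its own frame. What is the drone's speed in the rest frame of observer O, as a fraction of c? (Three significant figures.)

First combine the drone and generation ship (S''→S'): u₁ = (0.7318 + 0.502)/(1 + 0.7318×0.502) = 1.2338/1.3673636 = 0.90232.
Then combine with the cruiser (S'→S): u = (0.90232 + 0.7254)/(1 + 0.90232×0.7254) = 1.62772/1.654542928 = 0.98379.

0.984c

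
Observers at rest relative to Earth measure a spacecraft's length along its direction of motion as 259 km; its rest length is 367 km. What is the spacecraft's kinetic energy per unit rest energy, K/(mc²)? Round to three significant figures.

0.417

γ = L₀/L = 367/259 = 1.41699.
K/(mc²) = γ − 1 = 1.41699 − 1 = 0.417.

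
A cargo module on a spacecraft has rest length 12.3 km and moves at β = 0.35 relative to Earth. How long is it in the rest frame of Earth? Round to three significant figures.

11.5 km

Lorentz factor: γ = (1 − 0.1225)^(−1/2) = 1.0675.
Along the direction of motion the measured length is L₀/γ = 12.3/1.0675 = 11.5 km.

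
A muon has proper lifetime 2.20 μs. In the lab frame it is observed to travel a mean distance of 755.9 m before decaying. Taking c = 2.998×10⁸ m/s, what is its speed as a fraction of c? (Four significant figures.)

0.7535c

Let x = d/(cτ) = 755.9 m / (2.998×10⁸ m/s × 2.200×10^-6 s) = 1.1461. Since d = βγcτ, x = βγ = β/√(1−β²).
Solving: β² = x²/(1+x²) = 1.31355/2.31355 = 0.567764, so β = 0.7535.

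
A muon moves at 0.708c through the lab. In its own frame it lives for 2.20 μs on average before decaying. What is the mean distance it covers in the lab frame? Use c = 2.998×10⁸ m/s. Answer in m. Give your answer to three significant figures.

γ = 1/√(1 − β²) = 1/√(1 − 0.501264) = 1/√0.498736 = 1/0.706212 = 1.416.
Lab-frame lifetime: Δt = γτ = 1.416 × 2.20 μs = 3.1152 μs.
Distance: d = vΔt = 0.708 × 2.998×10⁸ m/s × 3.1152×10^-6 s = 661 m.

661 m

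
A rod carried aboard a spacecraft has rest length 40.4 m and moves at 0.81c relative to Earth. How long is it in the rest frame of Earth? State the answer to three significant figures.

23.7 m

γ = 1/√(1 − β²) = 1/√(1 − 0.6561) = 1/√0.3439 = 1/0.58643 = 1.7052.
Length contraction: L = L₀/γ = 40.4/1.7052 = 23.7 m.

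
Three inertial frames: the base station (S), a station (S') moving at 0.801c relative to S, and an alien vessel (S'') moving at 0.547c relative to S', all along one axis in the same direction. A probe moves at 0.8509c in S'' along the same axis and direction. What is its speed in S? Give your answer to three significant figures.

First combine the probe and alien vessel (S''→S'): u₁ = (0.8509 + 0.547)/(1 + 0.8509×0.547) = 1.3979/1.4654423 = 0.95391.
Then combine with the station (S'→S): u = (0.95391 + 0.801)/(1 + 0.95391×0.801) = 1.75491/1.76408191 = 0.9948.

0.995c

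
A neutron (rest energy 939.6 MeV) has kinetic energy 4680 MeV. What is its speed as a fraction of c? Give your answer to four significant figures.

0.9859c

γ = 1 + K/(mc²) = 1 + 4680/939.6 = 5.9808.
β = √(1 − 1/γ²) = √(1 − 0.0279564) = √0.9720436 = 0.9859.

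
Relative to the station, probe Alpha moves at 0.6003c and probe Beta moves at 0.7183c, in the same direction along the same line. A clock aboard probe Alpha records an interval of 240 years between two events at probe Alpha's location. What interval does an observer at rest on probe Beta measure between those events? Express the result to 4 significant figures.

245.3 years

The velocity of probe Alpha relative to probe Beta is (0.6003 − 0.7183)c / (1 − 0.6003×0.7183) = −0.20745c; relative speed 0.20745c.
At |u| = 0.20745c, γ = (1 − 0.0430355)^(−1/2) = 1.0222.
The clock on probe Alpha records proper time, so probe Beta measures Δt = γΔτ = 1.0222 × 240 = 245.3 years.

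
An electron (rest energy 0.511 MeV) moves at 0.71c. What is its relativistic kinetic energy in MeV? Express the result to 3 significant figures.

0.215 MeV

β² = 0.5041, so γ = 1/√0.4959 = 1.42005.
Kinetic energy: K = (γ − 1)mc² = (1.42005 − 1) × 0.511 MeV = 0.42005 × 0.511 = 0.215 MeV.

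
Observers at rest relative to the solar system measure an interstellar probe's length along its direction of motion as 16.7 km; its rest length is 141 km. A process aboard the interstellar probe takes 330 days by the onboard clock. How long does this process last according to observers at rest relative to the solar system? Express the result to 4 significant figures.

γ = L₀/L = 141/16.7 = 8.44311.
The same γ dilates the second interval: 8.44311 × 330 days = 2786 days.

2786 days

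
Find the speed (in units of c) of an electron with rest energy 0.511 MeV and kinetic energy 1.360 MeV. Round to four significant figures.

K = (γ−1)mc², so γ = 1 + 1.360/0.511 = 3.6614.
Then v/c = √(1 − γ⁻²) = √(1 − 0.0745943) = √0.9254057 = 0.9620.

0.9620c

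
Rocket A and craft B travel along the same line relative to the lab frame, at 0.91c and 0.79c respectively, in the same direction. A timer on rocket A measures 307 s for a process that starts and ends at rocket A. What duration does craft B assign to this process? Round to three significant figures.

339 s

The velocity of rocket A relative to craft B is (0.91 − 0.79)c / (1 − 0.91×0.79) = 0.42689c; relative speed 0.42689c.
At |u| = 0.42689c, γ = (1 − 0.182235)^(−1/2) = 1.1058.
The clock on rocket A records proper time, so craft B measures Δt = γΔτ = 1.1058 × 307 = 339 s.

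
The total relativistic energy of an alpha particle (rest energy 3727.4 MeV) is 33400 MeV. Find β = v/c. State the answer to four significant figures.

Total energy E = γmc² gives γ = 33400/3727.4 = 8.9607.
Hence β = √(1 − 1/γ²) = √(1 − 0.0124542) = √0.9875458 = 0.9938.

0.9938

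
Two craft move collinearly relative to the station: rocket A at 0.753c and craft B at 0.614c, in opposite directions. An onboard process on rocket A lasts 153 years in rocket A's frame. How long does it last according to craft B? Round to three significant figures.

431 years

The velocity of rocket A relative to craft B is (0.753 + 0.614)c / (1 + 0.753×0.614) = 0.9348c; relative speed 0.9348c.
γ for this relative speed: γ = 1/√(1 − 0.873851) = 2.8155.
Rocket A's interval is proper; time dilation gives Δt_B = γΔτ = 2.8155 × 153 years = 431 years.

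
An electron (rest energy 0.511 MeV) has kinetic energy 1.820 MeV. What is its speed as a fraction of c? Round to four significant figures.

0.9757c

γ = 1 + K/(mc²) = 1 + 1.820/0.511 = 4.5616.
β = √(1 − 1/γ²) = √(1 − 0.048058) = √0.951942 = 0.9757.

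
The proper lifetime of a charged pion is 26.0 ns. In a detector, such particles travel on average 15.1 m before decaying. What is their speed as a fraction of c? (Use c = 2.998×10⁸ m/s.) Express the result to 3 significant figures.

0.889c

Let x = d/(cτ) = 15.10 m / (2.998×10⁸ m/s × 2.600×10^-8 s) = 1.9372. Since d = βγcτ, x = βγ = β/√(1−β²).
Solving: β² = x²/(1+x²) = 3.75274/4.75274 = 0.789595, so β = 0.889.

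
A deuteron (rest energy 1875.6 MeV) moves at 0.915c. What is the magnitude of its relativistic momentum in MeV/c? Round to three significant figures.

γ = 1/√(1 − β²) = 1/√(1 − 0.837225) = 1/√0.162775 = 1/0.403454 = 2.4786.
Momentum: p = γβ·mc = 2.4786 × 0.915 × 1875.6 MeV/c = 4250 MeV/c.

4250 MeV/c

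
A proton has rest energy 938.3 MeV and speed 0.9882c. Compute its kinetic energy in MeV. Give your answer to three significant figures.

Lorentz factor: γ = (1 − 0.97653924)^(−1/2) = 6.5287.
Kinetic energy: K = (γ − 1)mc² = (6.5287 − 1) × 938.3 MeV = 5.5287 × 938.3 = 5190 MeV.

5190 MeV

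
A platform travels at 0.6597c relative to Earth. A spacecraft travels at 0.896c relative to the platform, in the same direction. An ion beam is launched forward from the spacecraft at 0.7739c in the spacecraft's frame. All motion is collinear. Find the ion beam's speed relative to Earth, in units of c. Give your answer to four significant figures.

0.9971c

First combine the ion beam and spacecraft (S''→S'): u₁ = (0.7739 + 0.896)/(1 + 0.7739×0.896) = 1.6699/1.6934144 = 0.98611.
Then combine with the platform (S'→S): u = (0.98611 + 0.6597)/(1 + 0.98611×0.6597) = 1.64581/1.650536767 = 0.99714.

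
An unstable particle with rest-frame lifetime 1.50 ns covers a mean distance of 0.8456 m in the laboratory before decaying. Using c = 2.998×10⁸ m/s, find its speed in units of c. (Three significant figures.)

Let x = d/(cτ) = 0.8456 m / (2.998×10⁸ m/s × 1.500×10^-9 s) = 1.8804. Since d = βγcτ, x = βγ = β/√(1−β²).
Solving: β² = x²/(1+x²) = 3.5359/4.5359 = 0.779537, so β = 0.883.

0.883c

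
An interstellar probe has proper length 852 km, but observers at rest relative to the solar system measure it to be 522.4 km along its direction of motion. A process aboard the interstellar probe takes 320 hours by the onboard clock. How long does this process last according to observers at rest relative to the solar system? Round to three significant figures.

From L = L₀/γ: γ = 852/522.4 = 1.63093.
Δt = γΔτ = 1.63093 × 320 = 522 hours.

522 hours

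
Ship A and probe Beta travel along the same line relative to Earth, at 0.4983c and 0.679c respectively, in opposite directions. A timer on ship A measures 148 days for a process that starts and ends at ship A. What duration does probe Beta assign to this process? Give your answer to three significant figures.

311 days

Transform ship A's velocity into probe Beta's frame: (0.4983 + 0.679)/(1 + 0.4983·0.679) = 1.1773/1.3383457, so the relative speed is 0.87967c.
At |u| = 0.87967c, γ = (1 − 0.773819)^(−1/2) = 2.1027.
The clock on ship A records proper time, so probe Beta measures Δt = γΔτ = 2.1027 × 148 = 311 days.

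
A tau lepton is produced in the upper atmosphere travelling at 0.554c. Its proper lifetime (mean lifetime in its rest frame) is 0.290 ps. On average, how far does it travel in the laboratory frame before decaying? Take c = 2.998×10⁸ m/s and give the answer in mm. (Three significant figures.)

With β = 0.554, γ = 1/√(1 − 0.554²) = 1/√0.693084 = 1.2012.
Lab-frame lifetime: Δt = γτ = 1.2012 × 0.290 ps = 0.34835 ps.
Distance: d = vΔt = 0.554 × 2.998×10⁸ m/s × 3.4835×10^-13 s = 5.79×10^-5 m = 0.0579 mm.

0.0579 mm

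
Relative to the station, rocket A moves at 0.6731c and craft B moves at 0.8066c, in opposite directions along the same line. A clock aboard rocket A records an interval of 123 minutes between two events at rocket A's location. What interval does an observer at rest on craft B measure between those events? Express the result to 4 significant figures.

Transform rocket A's velocity into craft B's frame: (0.6731 + 0.8066)/(1 + 0.6731·0.8066) = 1.4797/1.54292246, so the relative speed is 0.95902c.
γ for this relative speed: γ = 1/√(1 − 0.919719) = 3.5293.
The clock on rocket A records proper time, so craft B measures Δt = γΔτ = 3.5293 × 123 = 434.1 minutes.

434.1 minutes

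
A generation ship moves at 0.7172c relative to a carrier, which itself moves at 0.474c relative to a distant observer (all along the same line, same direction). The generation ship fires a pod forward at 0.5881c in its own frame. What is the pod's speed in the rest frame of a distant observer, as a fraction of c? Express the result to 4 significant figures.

Apply u = (u'+v)/(1+u'v) twice. Pod in the carrier frame: (0.5881+0.7172)/(1+0.5881·0.7172) = 1.3053/1.42178532 = 0.91807c.
That velocity, transformed to the rest frame of a distant observer: (0.91807+0.474)/(1+0.91807·0.474) = 1.39207/1.43516518 = 0.96997c.

0.9700c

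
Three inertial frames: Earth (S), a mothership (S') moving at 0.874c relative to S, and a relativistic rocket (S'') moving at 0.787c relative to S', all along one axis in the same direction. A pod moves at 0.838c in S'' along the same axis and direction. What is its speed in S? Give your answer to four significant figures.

Apply u = (u'+v)/(1+u'v) twice. Pod in the mothership frame: (0.838+0.787)/(1+0.838·0.787) = 1.625/1.659506 = 0.97921c.
That velocity, transformed to the rest frame of Earth: (0.97921+0.874)/(1+0.97921·0.874) = 1.85321/1.85582954 = 0.99859c.

0.9986c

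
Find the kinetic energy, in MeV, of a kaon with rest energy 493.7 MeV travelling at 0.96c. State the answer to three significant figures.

Lorentz factor: γ = (1 − 0.9216)^(−1/2) = 3.5714.
Kinetic energy: K = (γ − 1)mc² = (3.5714 − 1) × 493.7 MeV = 2.5714 × 493.7 = 1270 MeV.

1270 MeV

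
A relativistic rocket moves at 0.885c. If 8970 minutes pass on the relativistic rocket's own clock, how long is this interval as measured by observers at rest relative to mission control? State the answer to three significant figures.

Lorentz factor: γ = (1 − 0.783225)^(−1/2) = 2.1478.
The onboard clock measures proper time, so the interval in the rest frame of mission control is dilated: Δt = γ·Δτ = 2.1478 × 8970 minutes = 19300 minutes.

19300 minutes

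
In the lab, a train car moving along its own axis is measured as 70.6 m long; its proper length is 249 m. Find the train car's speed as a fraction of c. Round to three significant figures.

0.959c

Length contraction gives γ = L₀/L = 249/70.6 = 3.5269.
β = √(1 − 1/γ²) = √0.919608 = 0.959.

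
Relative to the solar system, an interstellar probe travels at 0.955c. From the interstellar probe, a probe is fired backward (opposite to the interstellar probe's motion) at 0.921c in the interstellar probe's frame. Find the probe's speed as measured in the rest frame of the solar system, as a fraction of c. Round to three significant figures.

In units of c, u = (u' + v)/(1 + u'v) with u' = −0.921 and v = 0.955.
Numerator: −0.921 + 0.955 = 0.034. Denominator: 1 + (−0.921)(0.955) = 0.120445.
u = 0.034/0.120445 = 0.28229, so the speed is 0.282c.

0.282c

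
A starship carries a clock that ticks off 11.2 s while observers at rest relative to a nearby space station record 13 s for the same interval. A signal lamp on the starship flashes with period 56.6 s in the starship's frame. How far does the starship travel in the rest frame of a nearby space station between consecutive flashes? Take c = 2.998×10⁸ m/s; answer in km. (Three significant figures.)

1.00×10^7 km

γ = Δt/Δτ = 13/11.2 = 1.16071.
β = √(1 − 1/γ²) = 0.50769. Lab-frame period = γτ = 1.16071×56.6 s = 65.696 s. Distance = βc × γτ = 0.50769 × 2.998×10⁸ m/s × 65.696 s = 9.9993×10^9 m = 1.00×10^7 km.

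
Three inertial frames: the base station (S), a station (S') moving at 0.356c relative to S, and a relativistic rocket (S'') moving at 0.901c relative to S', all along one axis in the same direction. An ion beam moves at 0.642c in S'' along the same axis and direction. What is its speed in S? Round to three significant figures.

Compose velocities in two stages. Stage 1 (into S'): u₁ = (0.642+0.901)/(1+0.642×0.901) = 0.97755.
Stage 2 (into S): u = (0.97755+0.356)/(1+0.97755×0.356) = 0.98927, so the speed is 0.989c.

0.989c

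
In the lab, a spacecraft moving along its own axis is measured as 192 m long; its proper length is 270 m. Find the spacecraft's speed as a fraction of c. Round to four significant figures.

Length contraction gives γ = L₀/L = 270/192 = 1.4062.
β = √(1 − 1/γ²) = √0.494285 = 0.7031.

0.7031c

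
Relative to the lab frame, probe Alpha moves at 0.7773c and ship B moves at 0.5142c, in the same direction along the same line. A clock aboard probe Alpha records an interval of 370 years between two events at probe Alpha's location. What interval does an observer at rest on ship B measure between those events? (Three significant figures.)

The velocity of probe Alpha relative to ship B is (0.7773 − 0.5142)c / (1 − 0.7773×0.5142) = 0.43827c; relative speed 0.43827c.
γ for this relative speed: γ = 1/√(1 − 0.192081) = 1.1125.
The clock on probe Alpha records proper time, so ship B measures Δt = γΔτ = 1.1125 × 370 = 412 years.

412 years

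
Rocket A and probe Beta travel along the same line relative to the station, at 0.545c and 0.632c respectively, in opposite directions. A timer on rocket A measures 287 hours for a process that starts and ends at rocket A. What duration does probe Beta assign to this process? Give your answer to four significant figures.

593.8 hours

Speed of rocket A in probe Beta's frame: u = (v_A + v_B)/(1 + v_A v_B/c²) = (0.545 + 0.632)/(1 + 0.545×0.632) = 1.177/1.34444 = 0.87546; |u| = 0.87546c.
γ for this relative speed: γ = 1/√(1 − 0.76643) = 2.0691.
The clock on rocket A records proper time, so probe Beta measures Δt = γΔτ = 2.0691 × 287 = 593.8 hours.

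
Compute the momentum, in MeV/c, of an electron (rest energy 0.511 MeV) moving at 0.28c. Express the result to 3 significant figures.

β² = 0.0784, so γ = 1/√0.9216 = 1.0417.
Momentum: p = γβ·mc = 1.0417 × 0.28 × 0.511 MeV/c = 0.149 MeV/c.

0.149 MeV/c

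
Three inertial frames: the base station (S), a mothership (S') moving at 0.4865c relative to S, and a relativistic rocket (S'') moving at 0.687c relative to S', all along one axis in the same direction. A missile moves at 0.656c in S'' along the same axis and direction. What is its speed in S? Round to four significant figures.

First combine the missile and relativistic rocket (S''→S'): u₁ = (0.656 + 0.687)/(1 + 0.656×0.687) = 1.343/1.450672 = 0.92578.
Then combine with the mothership (S'→S): u = (0.92578 + 0.4865)/(1 + 0.92578×0.4865) = 1.41228/1.45039197 = 0.97372.

0.9737c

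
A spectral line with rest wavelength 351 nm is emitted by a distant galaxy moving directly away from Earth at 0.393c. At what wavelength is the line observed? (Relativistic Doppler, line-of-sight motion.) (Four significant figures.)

Relativistic Doppler for wavelength: λ_obs = λ_src · √((1+β)/(1−β)).
With β = 0.393: factor = √(1.393/0.607) = 1.5149.
λ_obs = 351 × 1.5149 = 531.7 nm.

531.7 nm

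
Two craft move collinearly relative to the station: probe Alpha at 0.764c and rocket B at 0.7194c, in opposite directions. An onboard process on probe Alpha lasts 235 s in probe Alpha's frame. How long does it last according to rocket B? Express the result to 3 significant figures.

Speed of probe Alpha in rocket B's frame: u = (v_A + v_B)/(1 + v_A v_B/c²) = (0.764 + 0.7194)/(1 + 0.764×0.7194) = 1.4834/1.5496216 = 0.95727; |u| = 0.95727c.
At |u| = 0.95727c, γ = (1 − 0.916366)^(−1/2) = 3.4579.
Probe Alpha's interval is proper; time dilation gives Δt_B = γΔτ = 3.4579 × 235 s = 813 s.

813 s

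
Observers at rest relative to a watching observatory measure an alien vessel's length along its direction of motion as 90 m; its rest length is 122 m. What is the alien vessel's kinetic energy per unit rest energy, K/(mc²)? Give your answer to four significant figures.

From L = L₀/γ: γ = 122/90 = 1.35556.
K/(mc²) = γ − 1 = 1.35556 − 1 = 0.3556.

0.3556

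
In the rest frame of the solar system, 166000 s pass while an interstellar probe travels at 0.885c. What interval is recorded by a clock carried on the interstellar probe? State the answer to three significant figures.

γ = 1/√(1 − β²) = 1/√(1 − 0.783225) = 1/√0.216775 = 1/0.465591 = 2.1478.
The moving clock records proper time: Δτ = Δt/γ = 166000/2.1478 = 77300 s.

77300 s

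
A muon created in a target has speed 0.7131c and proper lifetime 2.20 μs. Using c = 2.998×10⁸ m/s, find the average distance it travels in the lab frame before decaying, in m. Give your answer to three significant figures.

671 m

γ = 1/√(1 − β²) = 1/√(1 − 0.50851161) = 1/√0.49148839 = 1/0.701062 = 1.4264.
Lab-frame lifetime: Δt = γτ = 1.4264 × 2.20 μs = 3.1381 μs.
Distance: d = vΔt = 0.7131 × 2.998×10⁸ m/s × 3.1381×10^-6 s = 671 m.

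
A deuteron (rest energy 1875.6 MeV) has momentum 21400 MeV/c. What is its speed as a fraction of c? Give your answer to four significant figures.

pc/(mc²) = 21400/1875.6 = 11.41 = βγ = β/√(1−β²).
So β² = x²/(1 + x²) with x = 11.41: x² = 130.188, β² = 130.188/131.188 = 0.992377, β = 0.9962.

0.9962c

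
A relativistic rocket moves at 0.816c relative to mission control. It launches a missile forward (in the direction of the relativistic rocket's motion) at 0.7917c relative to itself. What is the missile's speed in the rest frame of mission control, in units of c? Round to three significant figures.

In units of c, u = (u' + v)/(1 + u'v) with u' = 0.7917 and v = 0.816.
Numerator: 0.7917 + 0.816 = 1.6077. Denominator: 1 + (0.7917)(0.816) = 1.6460272.
u = 1.6077/1.6460272 = 0.97672, so the speed is 0.977c.

0.977c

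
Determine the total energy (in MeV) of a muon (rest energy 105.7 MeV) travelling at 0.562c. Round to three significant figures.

With β = 0.562, γ = 1/√(1 − 0.562²) = 1/√0.684156 = 1.209.
Total energy: E = γmc² = 1.209 × 105.7 MeV = 128 MeV.

128 MeV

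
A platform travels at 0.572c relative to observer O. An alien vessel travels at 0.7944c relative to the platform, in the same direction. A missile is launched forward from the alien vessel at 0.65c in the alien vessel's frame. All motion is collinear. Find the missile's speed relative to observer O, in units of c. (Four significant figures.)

0.9869c

First combine the missile and alien vessel (S''→S'): u₁ = (0.65 + 0.7944)/(1 + 0.65×0.7944) = 1.4444/1.51636 = 0.95254.
Then combine with the platform (S'→S): u = (0.95254 + 0.572)/(1 + 0.95254×0.572) = 1.52454/1.54485288 = 0.98685.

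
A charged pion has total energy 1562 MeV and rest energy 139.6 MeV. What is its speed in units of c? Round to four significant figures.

0.9960c

Total energy E = γmc² gives γ = 1562/139.6 = 11.189.
Hence β = √(1 − 1/γ²) = √(1 − 0.00798762) = √0.99201238 = 0.9960.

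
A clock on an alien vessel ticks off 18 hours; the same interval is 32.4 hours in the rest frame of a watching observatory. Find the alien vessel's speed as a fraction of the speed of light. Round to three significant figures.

γ = Δt/Δτ = 32.4/18 = 1.8.
β = √(1 − 1/γ²) = √(1 − 0.308642) = √0.691358 = 0.831.

0.831c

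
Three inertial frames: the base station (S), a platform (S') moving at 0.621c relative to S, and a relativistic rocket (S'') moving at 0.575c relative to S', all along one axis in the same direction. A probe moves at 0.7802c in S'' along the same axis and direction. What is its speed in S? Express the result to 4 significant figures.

First combine the probe and relativistic rocket (S''→S'): u₁ = (0.7802 + 0.575)/(1 + 0.7802×0.575) = 1.3552/1.448615 = 0.93551.
Then combine with the platform (S'→S): u = (0.93551 + 0.621)/(1 + 0.93551×0.621) = 1.55651/1.58095171 = 0.98454.

0.9845c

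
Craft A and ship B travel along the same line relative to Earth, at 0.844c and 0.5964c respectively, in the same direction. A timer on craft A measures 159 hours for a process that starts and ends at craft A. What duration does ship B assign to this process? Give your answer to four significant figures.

183.4 hours

The velocity of craft A relative to ship B is (0.844 − 0.5964)c / (1 − 0.844×0.5964) = 0.49855c; relative speed 0.49855c.
γ for this relative speed: γ = 1/√(1 − 0.248552) = 1.1536.
Craft A's interval is proper; time dilation gives Δt_B = γΔτ = 1.1536 × 159 hours = 183.4 hours.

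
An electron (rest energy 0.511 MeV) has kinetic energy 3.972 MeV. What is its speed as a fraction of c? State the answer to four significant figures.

γ = 1 + K/(mc²) = 1 + 3.972/0.511 = 8.773.
β = √(1 − 1/γ²) = √(1 − 0.0129928) = √0.9870072 = 0.9935.

0.9935c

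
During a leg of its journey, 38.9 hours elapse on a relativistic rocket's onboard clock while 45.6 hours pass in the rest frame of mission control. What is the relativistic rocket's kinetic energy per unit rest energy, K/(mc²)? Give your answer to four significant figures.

0.1722

γ = Δt/Δτ = 45.6/38.9 = 1.17224.
K/(mc²) = γ − 1 = 1.17224 − 1 = 0.1722.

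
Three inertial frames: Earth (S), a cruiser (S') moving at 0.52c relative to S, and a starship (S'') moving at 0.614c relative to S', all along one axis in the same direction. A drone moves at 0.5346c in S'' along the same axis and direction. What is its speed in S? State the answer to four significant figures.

0.9552c

First combine the drone and starship (S''→S'): u₁ = (0.5346 + 0.614)/(1 + 0.5346×0.614) = 1.1486/1.3282444 = 0.86475.
Then combine with the cruiser (S'→S): u = (0.86475 + 0.52)/(1 + 0.86475×0.52) = 1.38475/1.44967 = 0.95522.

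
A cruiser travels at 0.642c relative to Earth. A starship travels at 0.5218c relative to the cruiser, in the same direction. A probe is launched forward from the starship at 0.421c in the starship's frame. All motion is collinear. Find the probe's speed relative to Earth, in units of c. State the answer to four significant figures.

Apply u = (u'+v)/(1+u'v) twice. Probe in the cruiser frame: (0.421+0.5218)/(1+0.421·0.5218) = 0.9428/1.2196778 = 0.77299c.
That velocity, transformed to the rest frame of Earth: (0.77299+0.642)/(1+0.77299·0.642) = 1.41499/1.49625958 = 0.94568c.

0.9457c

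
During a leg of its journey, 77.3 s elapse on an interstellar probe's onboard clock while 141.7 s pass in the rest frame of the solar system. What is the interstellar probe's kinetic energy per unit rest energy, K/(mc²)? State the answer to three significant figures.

γ = Δt/Δτ = 141.7/77.3 = 1.83312.
K/(mc²) = γ − 1 = 1.83312 − 1 = 0.833.

0.833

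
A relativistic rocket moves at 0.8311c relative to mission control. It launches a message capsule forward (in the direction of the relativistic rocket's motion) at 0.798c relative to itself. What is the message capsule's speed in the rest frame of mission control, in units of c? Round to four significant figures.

Relativistic velocity addition: u = (u' + v)/(1 + u'v/c²), with u' = 0.798c and v = 0.8311c.
Numerator: 0.798 + 0.8311 = 1.6291. Denominator: 1 + (0.798)(0.8311) = 1.6632178.
u = 1.6291/1.6632178 = 0.97949, so the speed is 0.9795c.

0.9795c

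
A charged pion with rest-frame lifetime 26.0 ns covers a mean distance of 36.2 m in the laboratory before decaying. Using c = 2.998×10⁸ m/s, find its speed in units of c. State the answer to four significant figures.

0.9776c

d = βγcτ ⇒ βγ = d/(cτ) = 36.20 m / (7.7948 m) = 4.6441.
β = (βγ)/√(1+(βγ)²) = 4.6441/√22.5677 = 0.9776.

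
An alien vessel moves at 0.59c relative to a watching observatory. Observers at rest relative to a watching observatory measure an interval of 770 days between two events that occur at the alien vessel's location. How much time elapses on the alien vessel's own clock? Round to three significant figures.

622 days

With β = 0.59, γ = 1/√(1 − 0.59²) = 1/√0.6519 = 1.2385.
The alien vessel's clock runs slow as seen from a watching observatory, so Δτ = Δt/γ = 770/1.2385 = 622 days.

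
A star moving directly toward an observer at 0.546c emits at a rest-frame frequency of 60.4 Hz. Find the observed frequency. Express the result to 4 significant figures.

Relativistic Doppler (source moving toward): f_obs = f_src · √((1+β)/(1−β)).
With β = 0.546: factor = √(1.546/0.454) = 1.8453.
f_obs = 60.4 × 1.8453 = 111.5 Hz.

111.5 Hz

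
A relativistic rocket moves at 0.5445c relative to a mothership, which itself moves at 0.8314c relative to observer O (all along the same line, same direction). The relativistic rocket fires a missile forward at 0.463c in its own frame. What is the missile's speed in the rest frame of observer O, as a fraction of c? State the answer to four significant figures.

First combine the missile and relativistic rocket (S''→S'): u₁ = (0.463 + 0.5445)/(1 + 0.463×0.5445) = 1.0075/1.2521035 = 0.80465.
Then combine with the mothership (S'→S): u = (0.80465 + 0.8314)/(1 + 0.80465×0.8314) = 1.63605/1.66898601 = 0.98027.

0.9803c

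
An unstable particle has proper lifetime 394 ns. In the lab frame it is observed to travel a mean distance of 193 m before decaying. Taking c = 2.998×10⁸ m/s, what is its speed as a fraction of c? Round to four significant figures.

d = βγcτ ⇒ βγ = d/(cτ) = 193.0 m / (118.1212 m) = 1.6339.
β = (βγ)/√(1+(βγ)²) = 1.6339/√3.66963 = 0.8529.

0.8529c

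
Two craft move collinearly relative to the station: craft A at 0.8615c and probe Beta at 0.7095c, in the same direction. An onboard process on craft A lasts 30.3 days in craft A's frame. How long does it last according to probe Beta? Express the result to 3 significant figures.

Speed of craft A in probe Beta's frame: u = (v_A − v_B)/(1 − v_A v_B/c²) = (0.8615 − 0.7095)/(1 − 0.8615×0.7095) = 0.152/0.38876575 = 0.39098; |u| = 0.39098c.
γ for this relative speed: γ = 1/√(1 − 0.152865) = 1.0865.
Craft A's interval is proper; time dilation gives Δt_B = γΔτ = 1.0865 × 30.3 days = 32.9 days.

32.9 days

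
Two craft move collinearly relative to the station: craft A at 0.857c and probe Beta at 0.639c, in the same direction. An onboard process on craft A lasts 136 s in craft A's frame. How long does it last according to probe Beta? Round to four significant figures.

155.2 s

Transform craft A's velocity into probe Beta's frame: (0.857 − 0.639)/(1 − 0.857·0.639) = 0.218/0.452377, so the relative speed is 0.4819c.
γ for this relative speed: γ = 1/√(1 − 0.232228) = 1.1413.
The clock on craft A records proper time, so probe Beta measures Δt = γΔτ = 1.1413 × 136 = 155.2 s.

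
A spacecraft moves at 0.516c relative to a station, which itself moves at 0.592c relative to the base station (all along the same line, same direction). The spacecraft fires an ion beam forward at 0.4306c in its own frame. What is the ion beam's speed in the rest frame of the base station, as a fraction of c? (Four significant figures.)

Compose velocities in two stages. Stage 1 (into S'): u₁ = (0.4306+0.516)/(1+0.4306×0.516) = 0.77451.
Stage 2 (into S): u = (0.77451+0.592)/(1+0.77451×0.592) = 0.93692, so the speed is 0.9369c.

0.9369c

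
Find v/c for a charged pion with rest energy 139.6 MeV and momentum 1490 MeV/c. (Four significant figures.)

pc/(mc²) = 1490/139.6 = 10.673 = βγ = β/√(1−β²).
So β² = x²/(1 + x²) with x = 10.673: x² = 113.913, β² = 113.913/114.913 = 0.991298, β = 0.9956.

0.9956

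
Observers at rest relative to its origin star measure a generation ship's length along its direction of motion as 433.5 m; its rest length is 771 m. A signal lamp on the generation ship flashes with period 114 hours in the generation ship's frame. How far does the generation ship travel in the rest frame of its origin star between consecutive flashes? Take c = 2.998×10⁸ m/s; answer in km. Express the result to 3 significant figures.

1.81×10^11 km

Length contraction gives γ = L₀/L = 771/433.5 = 1.77855.
β = √(1 − 1/γ²) = 0.82696. Lab-frame period = γτ = 1.77855×114 hours = 202.75 hours. Distance = βc × γτ = 0.82696 × 2.998×10⁸ m/s × 729900 s = 1.8096×10^14 m = 1.81×10^11 km.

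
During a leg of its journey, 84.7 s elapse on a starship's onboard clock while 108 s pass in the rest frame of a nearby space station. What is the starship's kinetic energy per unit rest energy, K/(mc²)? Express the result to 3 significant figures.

0.275

From Δt = γΔτ: γ = 108/84.7 = 1.27509.
Since K = (γ−1)mc², K/(mc²) = 1.27509 − 1 = 0.275.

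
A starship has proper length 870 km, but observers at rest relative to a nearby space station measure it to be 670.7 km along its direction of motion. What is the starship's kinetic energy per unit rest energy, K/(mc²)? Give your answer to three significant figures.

0.297

Length contraction gives γ = L₀/L = 870/670.7 = 1.29715.
Since K = (γ−1)mc², K/(mc²) = 1.29715 − 1 = 0.297.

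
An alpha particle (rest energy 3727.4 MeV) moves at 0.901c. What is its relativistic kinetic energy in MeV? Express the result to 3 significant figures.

4860 MeV

With β = 0.901, γ = 1/√(1 − 0.901²) = 1/√0.188199 = 2.3051.
Kinetic energy: K = (γ − 1)mc² = (2.3051 − 1) × 3727.4 MeV = 1.3051 × 3727.4 = 4860 MeV.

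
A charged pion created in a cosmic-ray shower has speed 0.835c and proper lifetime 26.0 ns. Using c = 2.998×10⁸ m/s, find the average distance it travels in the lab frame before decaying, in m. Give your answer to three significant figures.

With β = 0.835, γ = 1/√(1 − 0.835²) = 1/√0.302775 = 1.8174.
Lab-frame lifetime: Δt = γτ = 1.8174 × 26.0 ns = 47.252 ns.
Distance: d = vΔt = 0.835 × 2.998×10⁸ m/s × 4.7252×10^-8 s = 11.8 m.

11.8 m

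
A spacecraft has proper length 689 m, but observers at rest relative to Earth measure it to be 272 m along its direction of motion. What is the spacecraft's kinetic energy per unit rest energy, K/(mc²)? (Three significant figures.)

From L = L₀/γ: γ = 689/272 = 2.53309.
Since K = (γ−1)mc², K/(mc²) = 2.53309 − 1 = 1.53.

1.53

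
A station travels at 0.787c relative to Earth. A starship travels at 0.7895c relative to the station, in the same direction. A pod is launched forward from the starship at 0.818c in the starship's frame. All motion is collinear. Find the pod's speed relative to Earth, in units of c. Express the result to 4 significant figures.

0.9972c

Apply u = (u'+v)/(1+u'v) twice. Pod in the station frame: (0.818+0.7895)/(1+0.818·0.7895) = 1.6075/1.645811 = 0.97672c.
That velocity, transformed to the rest frame of Earth: (0.97672+0.787)/(1+0.97672·0.787) = 1.76372/1.76867864 = 0.9972c.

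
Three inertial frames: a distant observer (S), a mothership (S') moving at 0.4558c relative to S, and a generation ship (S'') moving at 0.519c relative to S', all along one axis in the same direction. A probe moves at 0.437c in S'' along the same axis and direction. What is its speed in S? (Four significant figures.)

0.9114c

Compose velocities in two stages. Stage 1 (into S'): u₁ = (0.437+0.519)/(1+0.437×0.519) = 0.77926.
Stage 2 (into S): u = (0.77926+0.4558)/(1+0.77926×0.4558) = 0.91136, so the speed is 0.9114c.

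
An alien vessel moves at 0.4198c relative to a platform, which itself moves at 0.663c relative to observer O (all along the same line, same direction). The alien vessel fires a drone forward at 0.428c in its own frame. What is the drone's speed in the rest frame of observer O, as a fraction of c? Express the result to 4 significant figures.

Compose velocities in two stages. Stage 1 (into S'): u₁ = (0.428+0.4198)/(1+0.428×0.4198) = 0.71867.
Stage 2 (into S): u = (0.71867+0.663)/(1+0.71867×0.663) = 0.93579, so the speed is 0.9358c.

0.9358c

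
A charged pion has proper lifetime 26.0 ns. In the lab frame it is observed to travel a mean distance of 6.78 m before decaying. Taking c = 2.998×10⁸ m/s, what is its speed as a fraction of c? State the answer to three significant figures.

d = βγcτ ⇒ βγ = d/(cτ) = 6.780 m / (7.7948 m) = 0.86981.
β = (βγ)/√(1+(βγ)²) = 0.86981/√1.756569 = 0.656.

0.656c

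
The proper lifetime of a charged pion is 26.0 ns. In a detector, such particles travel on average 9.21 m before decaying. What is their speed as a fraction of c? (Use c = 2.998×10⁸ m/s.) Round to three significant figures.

0.763c

d = βγcτ ⇒ βγ = d/(cτ) = 9.210 m / (7.7948 m) = 1.1816.
β = (βγ)/√(1+(βγ)²) = 1.1816/√2.39618 = 0.763.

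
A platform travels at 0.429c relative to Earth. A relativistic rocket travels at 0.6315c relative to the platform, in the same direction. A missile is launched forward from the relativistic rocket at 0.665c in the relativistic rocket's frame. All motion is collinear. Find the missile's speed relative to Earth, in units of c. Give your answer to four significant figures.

0.9643c

First combine the missile and relativistic rocket (S''→S'): u₁ = (0.665 + 0.6315)/(1 + 0.665×0.6315) = 1.2965/1.4199475 = 0.91306.
Then combine with the platform (S'→S): u = (0.91306 + 0.429)/(1 + 0.91306×0.429) = 1.34206/1.39170274 = 0.96433.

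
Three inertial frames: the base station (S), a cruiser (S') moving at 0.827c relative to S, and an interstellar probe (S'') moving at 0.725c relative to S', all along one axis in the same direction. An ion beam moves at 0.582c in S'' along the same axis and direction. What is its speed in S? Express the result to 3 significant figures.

First combine the ion beam and interstellar probe (S''→S'): u₁ = (0.582 + 0.725)/(1 + 0.582×0.725) = 1.307/1.42195 = 0.91916.
Then combine with the cruiser (S'→S): u = (0.91916 + 0.827)/(1 + 0.91916×0.827) = 1.74616/1.76014532 = 0.99205.

0.992c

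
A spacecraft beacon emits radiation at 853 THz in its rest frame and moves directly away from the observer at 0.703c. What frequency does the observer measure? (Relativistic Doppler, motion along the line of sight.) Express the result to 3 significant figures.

Relativistic Doppler (source moving away): f_obs = f_src · √((1−β)/(1+β)).
With β = 0.703: factor = √(0.297/1.703) = 0.41761.
f_obs = 853 × 0.41761 = 356 THz.

356 THz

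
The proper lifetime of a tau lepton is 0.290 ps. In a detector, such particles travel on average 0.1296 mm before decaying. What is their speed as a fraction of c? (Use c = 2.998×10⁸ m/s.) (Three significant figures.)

Let x = d/(cτ) = 1.296×10^-4 m / (2.998×10⁸ m/s × 2.900×10^-13 s) = 1.4906. Since d = βγcτ, x = βγ = β/√(1−β²).
Solving: β² = x²/(1+x²) = 2.22189/3.22189 = 0.689623, so β = 0.830.

0.830c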